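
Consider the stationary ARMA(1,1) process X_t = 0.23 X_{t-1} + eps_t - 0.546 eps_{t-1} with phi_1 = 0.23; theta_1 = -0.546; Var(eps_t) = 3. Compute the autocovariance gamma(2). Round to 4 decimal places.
\gamma(2) = -0.2013

Multiply the model equation by X_{t-k} and take expectations. With theta_0 = psi_0 = 1 and psi_j the MA(infinity) weights, this gives
  gamma(k) - sum_i phi_i gamma(k-i) = c_k,
  c_k = sigma^2 * sum_{j=k..q} theta_j psi_{j-k}   (c_k = 0 for k > q),
using gamma(-m) = gamma(m).
psi-weights needed (psi_j = theta_j + sum_i phi_i psi_{j-i}):
  psi_1 = theta_1 + phi_1 = -0.546 + (0.23) = -0.316
Right-hand sides:
  c_0 = sigma^2 (1 + theta_1 psi_1) = 3 * (1 + (-0.546)(-0.316)) = 3 * 1.172536 = 3.517608
  c_1 = sigma^2 theta_1 = 3 * (-0.546) = -1.638
  c_2 = 0
Equations for k = 0 and k = 1 (AR order 1):
  gamma(0) = phi_1 gamma(1) + c_0
  gamma(1) = phi_1 gamma(0) + c_1
Substituting the second into the first: gamma(0) (1 - phi_1^2) = c_0 + phi_1 c_1, so
  gamma(0) = (c_0 + phi_1 c_1) / (1 - phi_1^2) = (3.517608 + (0.23)(-1.638)) / (1 - (0.23)^2) = 3.140868 / 0.9471 = 3.3163.
  gamma(1) = phi_1 gamma(0) + c_1 = (0.23)(3.3163) + (-1.638) = -0.875251.
For k = 2 (> q): gamma(2) = phi_1 gamma(1) = (0.23)(-0.875251) = -0.201308.
Therefore gamma(2) = -0.2013 (to 4 decimal places).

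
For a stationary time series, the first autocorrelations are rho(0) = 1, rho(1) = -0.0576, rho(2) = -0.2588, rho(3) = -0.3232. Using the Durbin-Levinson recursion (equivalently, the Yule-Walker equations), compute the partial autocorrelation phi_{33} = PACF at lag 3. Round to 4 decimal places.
\phi_{33} = -0.3850

The PACF at lag k is phi_{kk}, the last component of the solution
to the Yule-Walker system G_k phi = r_k where
  (G_k)_{ij} = rho(|i - j|), (r_k)_i = rho(i), i,j = 1..k.
Equivalently, Durbin-Levinson gives phi_{kk} iteratively:
  phi_{11} = rho(1)
  phi_{kk} = [rho(k) - sum_{j=1..k-1} phi_{k-1,j} rho(k-j)]
            / [1 - sum_{j=1..k-1} phi_{k-1,j} rho(j)],
  phi_{k,j} = phi_{k-1,j} - phi_{kk} phi_{k-1,k-j},  j = 1..k-1.
Step k = 1:
  phi_11 = rho(1) = -0.0576.
Step k = 2:
  phi_22 = [rho(2) - phi_11 rho(1)] / [1 - phi_11 rho(1)] = [-0.2588 - (-0.0576)(-0.0576)] / [1 - (-0.0576)(-0.0576)]
         = -0.26211776 / 0.99668224 = -0.26299.
  Update: phi_21 = phi_11 - phi_22 phi_11 = -0.0576 - (-0.26299)(-0.0576) = -0.072748.
Step k = 3:
  phi_33 = [rho(3) - phi_21 rho(2) - phi_22 rho(1)] / [1 - phi_21 rho(1) - phi_22 rho(2)]
    numerator   = -0.3232 - (-0.072748)(-0.2588) - (-0.26299)(-0.0576) = -0.35717549
    denominator = 1 - (-0.072748)(-0.0576) - (-0.26299)(-0.2588) = 0.92774781
  phi_33 = -0.35717549 / 0.92774781 = -0.385.
Therefore phi_{33} = -0.3850.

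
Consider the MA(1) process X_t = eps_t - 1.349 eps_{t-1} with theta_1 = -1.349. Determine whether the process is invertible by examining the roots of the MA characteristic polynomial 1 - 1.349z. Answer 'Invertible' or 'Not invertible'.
\text{Not invertible}

The MA(q) characteristic polynomial is P(z) = 1 - 1.349z.
Invertibility requires all roots to lie outside the unit circle, i.e. |z| > 1 for every root.
This is linear in z: 1 + (-1.349) z = 0  =>  z = -1/(-1.349) = 0.74129,  |z| = 0.74129.
Moduli of all roots: 0.7413.
All moduli strictly greater than 1? No.
Verdict: Not invertible.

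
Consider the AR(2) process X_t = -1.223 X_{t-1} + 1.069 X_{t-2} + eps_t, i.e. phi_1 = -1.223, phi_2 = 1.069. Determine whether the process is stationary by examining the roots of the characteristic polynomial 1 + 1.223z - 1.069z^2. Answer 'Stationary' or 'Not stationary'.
\text{Not stationary}

The AR(p) characteristic polynomial is P(z) = 1 + 1.223z - 1.069z^2.
Stationarity requires all roots to lie outside the unit circle, i.e. |z| > 1 for every root.
Set 1 + (1.223) z + (-1.069) z^2 = 0, i.e. a z^2 + b z + c = 0 with a = -1.069, b = 1.223, c = 1.
Discriminant D = b^2 - 4ac = (1.223)^2 - 4*(-1.069)*1 = 1.495729 - (-4.276) = 5.771729.
D >= 0, so the roots are real: z = (-b +/- sqrt(D)) / (2a) = (-1.223 +/- 2.402442) / (-2.138).
  z_1 = (-1.223 + 2.402442) / (-2.138) = -0.5517,   |z_1| = 0.5517.
  z_2 = (-1.223 - 2.402442) / (-2.138) = 1.6957,   |z_2| = 1.6957.
Moduli of all roots: 0.5517, 1.6957.
All moduli strictly greater than 1? No.
Verdict: Not stationary.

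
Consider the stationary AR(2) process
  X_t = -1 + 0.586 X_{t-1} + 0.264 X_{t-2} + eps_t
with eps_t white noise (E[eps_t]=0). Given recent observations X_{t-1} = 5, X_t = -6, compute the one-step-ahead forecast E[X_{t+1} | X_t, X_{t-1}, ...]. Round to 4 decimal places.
E[X_{t+1} \mid \mathcal F_t] = -3.1960

For an AR(p) model X_t = c + sum_i phi_i X_{t-i} + eps_t, the
one-step-ahead conditional mean is
  E[X_{t+1} | X_t, ...] = c + sum_i phi_i X_{t+1-i}.
Substitute known values:
  E[X_{t+1} | ...] = -1 + (0.586) * (-6) + (0.264) * (5)
                   = -3.1960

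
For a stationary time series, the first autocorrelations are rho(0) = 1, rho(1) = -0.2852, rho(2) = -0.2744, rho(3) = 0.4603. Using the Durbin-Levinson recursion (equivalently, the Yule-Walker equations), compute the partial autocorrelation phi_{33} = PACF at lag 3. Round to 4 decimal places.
\phi_{33} = 0.3090

The PACF at lag k is phi_{kk}, the last component of the solution
to the Yule-Walker system G_k phi = r_k where
  (G_k)_{ij} = rho(|i - j|), (r_k)_i = rho(i), i,j = 1..k.
Equivalently, Durbin-Levinson gives phi_{kk} iteratively:
  phi_{11} = rho(1)
  phi_{kk} = [rho(k) - sum_{j=1..k-1} phi_{k-1,j} rho(k-j)]
            / [1 - sum_{j=1..k-1} phi_{k-1,j} rho(j)],
  phi_{k,j} = phi_{k-1,j} - phi_{kk} phi_{k-1,k-j},  j = 1..k-1.
Step k = 1:
  phi_11 = rho(1) = -0.2852.
Step k = 2:
  phi_22 = [rho(2) - phi_11 rho(1)] / [1 - phi_11 rho(1)] = [-0.2744 - (-0.2852)(-0.2852)] / [1 - (-0.2852)(-0.2852)]
         = -0.35573904 / 0.91866096 = -0.387236.
  Update: phi_21 = phi_11 - phi_22 phi_11 = -0.2852 - (-0.387236)(-0.2852) = -0.39564.
Step k = 3:
  phi_33 = [rho(3) - phi_21 rho(2) - phi_22 rho(1)] / [1 - phi_21 rho(1) - phi_22 rho(2)]
    numerator   = 0.4603 - (-0.39564)(-0.2744) - (-0.387236)(-0.2852) = 0.24129658
    denominator = 1 - (-0.39564)(-0.2852) - (-0.387236)(-0.2744) = 0.78090582
  phi_33 = 0.24129658 / 0.78090582 = 0.309.
Therefore phi_{33} = 0.3090.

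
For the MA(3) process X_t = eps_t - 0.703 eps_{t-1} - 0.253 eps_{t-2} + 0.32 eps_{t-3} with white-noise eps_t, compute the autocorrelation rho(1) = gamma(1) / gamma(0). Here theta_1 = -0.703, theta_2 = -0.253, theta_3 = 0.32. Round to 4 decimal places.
\rho(1) = -0.3650

For an MA(q) process with theta_0 = 1, the autocovariance is
  gamma(k) = sigma^2 * sum_{i=0..q-k} theta_i * theta_{i+k},
and rho(k) = gamma(k) / gamma(0). Sigma^2 cancels.
  numerator   = (1)*(-0.703) + (-0.703)*(-0.253) + (-0.253)*(0.32) = -0.606101.
  denominator = (1)^2 + (-0.703)^2 + (-0.253)^2 + (0.32)^2 = 1.660618.
  rho(1) = -0.606101 / 1.660618 = -0.3650.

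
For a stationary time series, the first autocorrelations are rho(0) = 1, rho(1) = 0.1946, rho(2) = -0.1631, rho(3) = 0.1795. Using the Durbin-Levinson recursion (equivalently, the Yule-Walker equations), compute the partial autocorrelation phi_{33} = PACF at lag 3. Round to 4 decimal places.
\phi_{33} = 0.2809

The PACF at lag k is phi_{kk}, the last component of the solution
to the Yule-Walker system G_k phi = r_k where
  (G_k)_{ij} = rho(|i - j|), (r_k)_i = rho(i), i,j = 1..k.
Equivalently, Durbin-Levinson gives phi_{kk} iteratively:
  phi_{11} = rho(1)
  phi_{kk} = [rho(k) - sum_{j=1..k-1} phi_{k-1,j} rho(k-j)]
            / [1 - sum_{j=1..k-1} phi_{k-1,j} rho(j)],
  phi_{k,j} = phi_{k-1,j} - phi_{kk} phi_{k-1,k-j},  j = 1..k-1.
Step k = 1:
  phi_11 = rho(1) = 0.1946.
Step k = 2:
  phi_22 = [rho(2) - phi_11 rho(1)] / [1 - phi_11 rho(1)] = [-0.1631 - (0.1946)(0.1946)] / [1 - (0.1946)(0.1946)]
         = -0.20096916 / 0.96213084 = -0.208879.
  Update: phi_21 = phi_11 - phi_22 phi_11 = 0.1946 - (-0.208879)(0.1946) = 0.235248.
Step k = 3:
  phi_33 = [rho(3) - phi_21 rho(2) - phi_22 rho(1)] / [1 - phi_21 rho(1) - phi_22 rho(2)]
    numerator   = 0.1795 - (0.235248)(-0.1631) - (-0.208879)(0.1946) = 0.25851683
    denominator = 1 - (0.235248)(0.1946) - (-0.208879)(-0.1631) = 0.92015255
  phi_33 = 0.25851683 / 0.92015255 = 0.2809.
Therefore phi_{33} = 0.2809.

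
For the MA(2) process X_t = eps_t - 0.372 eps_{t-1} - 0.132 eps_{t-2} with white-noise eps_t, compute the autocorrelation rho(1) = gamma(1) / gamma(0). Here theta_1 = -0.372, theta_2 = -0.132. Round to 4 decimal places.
\rho(1) = -0.2794

For an MA(q) process with theta_0 = 1, the autocovariance is
  gamma(k) = sigma^2 * sum_{i=0..q-k} theta_i * theta_{i+k},
and rho(k) = gamma(k) / gamma(0). Sigma^2 cancels.
  numerator   = (1)*(-0.372) + (-0.372)*(-0.132) = -0.322896.
  denominator = (1)^2 + (-0.372)^2 + (-0.132)^2 = 1.155808.
  rho(1) = -0.322896 / 1.155808 = -0.2794.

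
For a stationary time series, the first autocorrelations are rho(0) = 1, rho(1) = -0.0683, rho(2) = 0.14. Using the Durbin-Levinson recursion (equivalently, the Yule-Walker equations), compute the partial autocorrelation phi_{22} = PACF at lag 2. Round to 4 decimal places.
\phi_{22} = 0.1360

The PACF at lag k is phi_{kk}, the last component of the solution
to the Yule-Walker system G_k phi = r_k where
  (G_k)_{ij} = rho(|i - j|), (r_k)_i = rho(i), i,j = 1..k.
Equivalently, Durbin-Levinson gives phi_{kk} iteratively:
  phi_{11} = rho(1)
  phi_{kk} = [rho(k) - sum_{j=1..k-1} phi_{k-1,j} rho(k-j)]
            / [1 - sum_{j=1..k-1} phi_{k-1,j} rho(j)],
  phi_{k,j} = phi_{k-1,j} - phi_{kk} phi_{k-1,k-j},  j = 1..k-1.
Step k = 1:
  phi_11 = rho(1) = -0.0683.
Step k = 2:
  phi_22 = [rho(2) - phi_11 rho(1)] / [1 - phi_11 rho(1)] = [0.14 - (-0.0683)(-0.0683)] / [1 - (-0.0683)(-0.0683)]
         = 0.13533511 / 0.99533511 = 0.136.
Therefore phi_{22} = 0.1360.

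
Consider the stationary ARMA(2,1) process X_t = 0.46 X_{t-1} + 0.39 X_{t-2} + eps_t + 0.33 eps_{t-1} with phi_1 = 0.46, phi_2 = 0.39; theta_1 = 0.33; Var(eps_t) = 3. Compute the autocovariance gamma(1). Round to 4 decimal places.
\gamma(1) = 11.5609

Multiply the model equation by X_{t-k} and take expectations. With theta_0 = psi_0 = 1 and psi_j the MA(infinity) weights, this gives
  gamma(k) - sum_i phi_i gamma(k-i) = c_k,
  c_k = sigma^2 * sum_{j=k..q} theta_j psi_{j-k}   (c_k = 0 for k > q),
using gamma(-m) = gamma(m).
psi-weights needed (psi_j = theta_j + sum_i phi_i psi_{j-i}):
  psi_1 = theta_1 + phi_1 = 0.33 + (0.46) = 0.79
Right-hand sides:
  c_0 = sigma^2 (1 + theta_1 psi_1) = 3 * (1 + (0.33)(0.79)) = 3 * 1.2607 = 3.7821
  c_1 = sigma^2 theta_1 = 3 * (0.33) = 0.99
  c_2 = 0
Equations for k = 0, 1, 2 (AR order 2, c_2 = 0):
  (E0) gamma(0) = phi_1 gamma(1) + phi_2 gamma(2) + c_0
  (E1) gamma(1) = phi_1 gamma(0) + phi_2 gamma(1) + c_1
  (E2) gamma(2) = phi_1 gamma(1) + phi_2 gamma(0)
From (E1): gamma(1) = A gamma(0) + B with
  A = phi_1 / (1 - phi_2) = 0.46 / 0.61 = 0.754098,   B = c_1 / (1 - phi_2) = 0.99 / 0.61 = 1.622951.
Insert (E2) into (E0): gamma(0) (1 - phi_2^2) = phi_1 (1 + phi_2) gamma(1) + c_0.
  phi_1 (1 + phi_2) = (0.46)(1.39) = 0.6394,   1 - phi_2^2 = 0.8479.
Replace gamma(1) by A gamma(0) + B and collect gamma(0):
  gamma(0) [0.8479 - (0.6394)(0.754098)] = (0.6394)(1.622951) + 3.7821
  gamma(0) * 0.36573 = 4.819815
  gamma(0) = 4.819815 / 0.36573 = 13.178632.
  gamma(1) = A gamma(0) + B = (0.754098)(13.178632) + (1.622951) = 11.560936.
Therefore gamma(1) = 11.5609 (to 4 decimal places).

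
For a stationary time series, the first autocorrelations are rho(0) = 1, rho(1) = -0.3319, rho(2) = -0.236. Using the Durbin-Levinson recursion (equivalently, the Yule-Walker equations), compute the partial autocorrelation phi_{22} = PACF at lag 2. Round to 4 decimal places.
\phi_{22} = -0.3890

The PACF at lag k is phi_{kk}, the last component of the solution
to the Yule-Walker system G_k phi = r_k where
  (G_k)_{ij} = rho(|i - j|), (r_k)_i = rho(i), i,j = 1..k.
Equivalently, Durbin-Levinson gives phi_{kk} iteratively:
  phi_{11} = rho(1)
  phi_{kk} = [rho(k) - sum_{j=1..k-1} phi_{k-1,j} rho(k-j)]
            / [1 - sum_{j=1..k-1} phi_{k-1,j} rho(j)],
  phi_{k,j} = phi_{k-1,j} - phi_{kk} phi_{k-1,k-j},  j = 1..k-1.
Step k = 1:
  phi_11 = rho(1) = -0.3319.
Step k = 2:
  phi_22 = [rho(2) - phi_11 rho(1)] / [1 - phi_11 rho(1)] = [-0.236 - (-0.3319)(-0.3319)] / [1 - (-0.3319)(-0.3319)]
         = -0.34615761 / 0.88984239 = -0.389.
Therefore phi_{22} = -0.3890.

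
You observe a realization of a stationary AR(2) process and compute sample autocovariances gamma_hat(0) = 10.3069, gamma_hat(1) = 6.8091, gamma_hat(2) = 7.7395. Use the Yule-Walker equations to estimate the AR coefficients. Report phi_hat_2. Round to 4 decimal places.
\hat\phi_{2} = 0.5580

The Yule-Walker equations for an AR(p) process read, in matrix form,
  Gamma_p phi = r_p,   with   (Gamma_p)_{ij} = gamma(|i - j|),
                       (r_p)_i = gamma(i),   i,j = 1..p.
Substitute the sample gammas (Toeplitz matrix and right-hand side of size 2):
  Gamma_p = [[10.3069, 6.8091], [6.8091, 10.3069]]
  r_p     = [6.8091, 7.7395]
Written out:
  10.3069 phi_1 + 6.8091 phi_2 = 6.8091
  6.8091 phi_1 + 10.3069 phi_2 = 7.7395
Solve by Cramer's rule:
  det = gamma(0)^2 - gamma(1)^2 = (10.3069)^2 - (6.8091)^2 = 106.23218761 - 46.36384281 = 59.8683448
  phi_hat_1 = [gamma(1) gamma(0) - gamma(1) gamma(2)] / det = [(6.8091)(10.3069) - (6.8091)(7.7395)] / 59.8683448 = 17.48168334 / 59.8683448 = 0.292
  phi_hat_2 = [gamma(0) gamma(2) - gamma(1)^2] / det = [(10.3069)(7.7395) - (6.8091)^2] / 59.8683448 = 33.40640974 / 59.8683448 = 0.558
So phi_hat = [0.2920, 0.5580].
Therefore phi_hat_2 = 0.5580.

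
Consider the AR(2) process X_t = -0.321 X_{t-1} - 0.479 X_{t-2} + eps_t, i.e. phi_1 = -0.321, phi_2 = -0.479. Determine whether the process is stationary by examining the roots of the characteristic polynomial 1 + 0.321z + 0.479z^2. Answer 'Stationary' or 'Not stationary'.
\text{Stationary}

The AR(p) characteristic polynomial is P(z) = 1 + 0.321z + 0.479z^2.
Stationarity requires all roots to lie outside the unit circle, i.e. |z| > 1 for every root.
Set 1 + (0.321) z + (0.479) z^2 = 0, i.e. a z^2 + b z + c = 0 with a = 0.479, b = 0.321, c = 1.
Discriminant D = b^2 - 4ac = (0.321)^2 - 4*(0.479)*1 = 0.103041 - (1.916) = -1.812959.
D < 0, so the roots are the complex-conjugate pair z = (-b +/- i sqrt(-D)) / (2a) = -0.3351 +/- 1.4055i.
For a conjugate pair |z|^2 = z * conj(z) = (product of roots) = c/a = 1/(0.479) = 2.087683, so |z| = sqrt(2.087683) = 1.4449 for both roots.
Moduli of all roots: 1.4449, 1.4449.
All moduli strictly greater than 1? Yes.
Verdict: Stationary.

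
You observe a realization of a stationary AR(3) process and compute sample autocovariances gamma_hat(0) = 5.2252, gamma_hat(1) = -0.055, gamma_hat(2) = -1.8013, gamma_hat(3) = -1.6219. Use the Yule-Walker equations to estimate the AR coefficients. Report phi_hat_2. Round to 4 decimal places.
\hat\phi_{2} = -0.3500

The Yule-Walker equations for an AR(p) process read, in matrix form,
  Gamma_p phi = r_p,   with   (Gamma_p)_{ij} = gamma(|i - j|),
                       (r_p)_i = gamma(i),   i,j = 1..p.
Substitute the sample gammas (Toeplitz matrix and right-hand side of size 3):
  Gamma_p = [[5.2252, -0.055, -1.8013], [-0.055, 5.2252, -0.055], [-1.8013, -0.055, 5.2252]]
  r_p     = [-0.055, -1.8013, -1.6219]
Written out (R1..R3):
  (R1) 5.2252 phi_1 - 0.055 phi_2 - 1.8013 phi_3 = -0.055
  (R2) -0.055 phi_1 + 5.2252 phi_2 - 0.055 phi_3 = -1.8013
  (R3) -1.8013 phi_1 - 0.055 phi_2 + 5.2252 phi_3 = -1.6219
Gaussian elimination:
  R2 <- R2 - (-0.055/5.2252) R1 = R2 - (-0.010526) R1:  5.224621 phi_2 - 0.07396 phi_3 = -1.801879
  R3 <- R3 - (-1.8013/5.2252) R1 = R3 - (-0.344733) R1:  -0.07396 phi_2 + 4.604232 phi_3 = -1.64086
  R3 <- R3 - (-0.07396/5.224621) R2 = R3 - (-0.014156) R2:  4.603185 phi_3 = -1.666368
Back-substitution:
  phi_hat_3 = -1.666368 / 4.603185 = -0.362003
  phi_hat_2 = (-1.801879 - (-0.07396)(-0.362003)) / 5.224621 = -0.350007
  phi_hat_1 = (-0.055 - (-0.055)(-0.350007) - (-1.8013)(-0.362003)) / 5.2252 = -0.139005
So phi_hat = [-0.1390, -0.3500, -0.3620].
Therefore phi_hat_2 = -0.3500.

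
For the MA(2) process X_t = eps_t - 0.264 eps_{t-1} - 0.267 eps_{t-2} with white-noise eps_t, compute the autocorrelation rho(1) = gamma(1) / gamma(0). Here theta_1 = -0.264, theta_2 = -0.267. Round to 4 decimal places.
\rho(1) = -0.1696

For an MA(q) process with theta_0 = 1, the autocovariance is
  gamma(k) = sigma^2 * sum_{i=0..q-k} theta_i * theta_{i+k},
and rho(k) = gamma(k) / gamma(0). Sigma^2 cancels.
  numerator   = (1)*(-0.264) + (-0.264)*(-0.267) = -0.193512.
  denominator = (1)^2 + (-0.264)^2 + (-0.267)^2 = 1.140985.
  rho(1) = -0.193512 / 1.140985 = -0.1696.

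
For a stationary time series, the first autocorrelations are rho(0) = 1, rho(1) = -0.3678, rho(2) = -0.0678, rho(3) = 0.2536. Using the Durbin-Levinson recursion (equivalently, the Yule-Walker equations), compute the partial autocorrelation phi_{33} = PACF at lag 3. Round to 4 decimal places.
\phi_{33} = 0.1670

The PACF at lag k is phi_{kk}, the last component of the solution
to the Yule-Walker system G_k phi = r_k where
  (G_k)_{ij} = rho(|i - j|), (r_k)_i = rho(i), i,j = 1..k.
Equivalently, Durbin-Levinson gives phi_{kk} iteratively:
  phi_{11} = rho(1)
  phi_{kk} = [rho(k) - sum_{j=1..k-1} phi_{k-1,j} rho(k-j)]
            / [1 - sum_{j=1..k-1} phi_{k-1,j} rho(j)],
  phi_{k,j} = phi_{k-1,j} - phi_{kk} phi_{k-1,k-j},  j = 1..k-1.
Step k = 1:
  phi_11 = rho(1) = -0.3678.
Step k = 2:
  phi_22 = [rho(2) - phi_11 rho(1)] / [1 - phi_11 rho(1)] = [-0.0678 - (-0.3678)(-0.3678)] / [1 - (-0.3678)(-0.3678)]
         = -0.20307684 / 0.86472316 = -0.234846.
  Update: phi_21 = phi_11 - phi_22 phi_11 = -0.3678 - (-0.234846)(-0.3678) = -0.454176.
Step k = 3:
  phi_33 = [rho(3) - phi_21 rho(2) - phi_22 rho(1)] / [1 - phi_21 rho(1) - phi_22 rho(2)]
    numerator   = 0.2536 - (-0.454176)(-0.0678) - (-0.234846)(-0.3678) = 0.13643045
    denominator = 1 - (-0.454176)(-0.3678) - (-0.234846)(-0.0678) = 0.81703136
  phi_33 = 0.13643045 / 0.81703136 = 0.167.
Therefore phi_{33} = 0.1670.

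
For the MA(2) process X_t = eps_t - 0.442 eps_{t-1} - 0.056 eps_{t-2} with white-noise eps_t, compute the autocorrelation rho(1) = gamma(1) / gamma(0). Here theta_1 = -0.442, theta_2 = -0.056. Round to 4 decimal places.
\rho(1) = -0.3481

For an MA(q) process with theta_0 = 1, the autocovariance is
  gamma(k) = sigma^2 * sum_{i=0..q-k} theta_i * theta_{i+k},
and rho(k) = gamma(k) / gamma(0). Sigma^2 cancels.
  numerator   = (1)*(-0.442) + (-0.442)*(-0.056) = -0.417248.
  denominator = (1)^2 + (-0.442)^2 + (-0.056)^2 = 1.1985.
  rho(1) = -0.417248 / 1.1985 = -0.3481.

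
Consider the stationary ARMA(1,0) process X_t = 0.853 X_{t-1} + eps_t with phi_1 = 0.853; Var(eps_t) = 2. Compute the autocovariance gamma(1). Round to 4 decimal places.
\gamma(1) = 6.2631

Multiply the model equation by X_{t-k} and take expectations. With theta_0 = psi_0 = 1 and psi_j the MA(infinity) weights, this gives
  gamma(k) - sum_i phi_i gamma(k-i) = c_k,
  c_k = sigma^2 * sum_{j=k..q} theta_j psi_{j-k}   (c_k = 0 for k > q),
using gamma(-m) = gamma(m).
Pure AR (q = 0): c_0 = sigma^2 = 2, c_k = 0 for k >= 1.
Equations for k = 0 and k = 1 (AR order 1):
  gamma(0) = phi_1 gamma(1) + c_0
  gamma(1) = phi_1 gamma(0) + c_1
Substituting the second into the first: gamma(0) (1 - phi_1^2) = c_0 + phi_1 c_1, so
  gamma(0) = c_0 / (1 - phi_1^2) = 2 / (1 - (0.853)^2) = 2 / 0.272391 = 7.342386.
  gamma(1) = phi_1 gamma(0) = (0.853)(7.342386) = 6.263056.
Therefore gamma(1) = 6.2631 (to 4 decimal places).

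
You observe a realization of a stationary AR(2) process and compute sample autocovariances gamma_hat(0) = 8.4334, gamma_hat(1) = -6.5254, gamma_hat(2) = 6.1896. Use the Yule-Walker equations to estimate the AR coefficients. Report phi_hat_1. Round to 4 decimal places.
\hat\phi_{1} = -0.5130

The Yule-Walker equations for an AR(p) process read, in matrix form,
  Gamma_p phi = r_p,   with   (Gamma_p)_{ij} = gamma(|i - j|),
                       (r_p)_i = gamma(i),   i,j = 1..p.
Substitute the sample gammas (Toeplitz matrix and right-hand side of size 2):
  Gamma_p = [[8.4334, -6.5254], [-6.5254, 8.4334]]
  r_p     = [-6.5254, 6.1896]
Written out:
  8.4334 phi_1 - 6.5254 phi_2 = -6.5254
  -6.5254 phi_1 + 8.4334 phi_2 = 6.1896
Solve by Cramer's rule:
  det = gamma(0)^2 - gamma(1)^2 = (8.4334)^2 - (-6.5254)^2 = 71.12223556 - 42.58084516 = 28.5413904
  phi_hat_1 = [gamma(1) gamma(0) - gamma(1) gamma(2)] / det = [(-6.5254)(8.4334) - (-6.5254)(6.1896)] / 28.5413904 = -14.64169252 / 28.5413904 = -0.513
  phi_hat_2 = [gamma(0) gamma(2) - gamma(1)^2] / det = [(8.4334)(6.1896) - (-6.5254)^2] / 28.5413904 = 9.61852748 / 28.5413904 = 0.337
So phi_hat = [-0.5130, 0.3370].
Therefore phi_hat_1 = -0.5130.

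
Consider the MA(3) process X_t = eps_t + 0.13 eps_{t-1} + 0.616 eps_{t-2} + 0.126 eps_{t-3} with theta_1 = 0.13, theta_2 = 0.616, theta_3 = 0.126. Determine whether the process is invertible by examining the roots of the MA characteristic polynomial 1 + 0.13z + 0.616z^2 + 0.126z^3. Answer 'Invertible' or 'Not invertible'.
\text{Invertible}

The MA(q) characteristic polynomial is P(z) = 1 + 0.13z + 0.616z^2 + 0.126z^3.
Invertibility requires all roots to lie outside the unit circle, i.e. |z| > 1 for every root.
Degree 3: look for a simple real root z0 first, then factor out (1 - z/z0) and solve the remaining quadratic.
Testing z0 = -5: P(-5) = 1 + (0.13)(-5) + (0.616)(-5)^2 + (0.126)(-5)^3
  = 1 + (-0.65) + (15.4) + (-15.75) = 0.  So z_0 = -5 is a root, |z_0| = 5.
Divide out the factor (1 + 0.2 z) = (1 - z/z0) (since 1/z0 = -0.2):
  P(z) = (1 + 0.2 z)(1 + (-0.07) z + (0.63) z^2)
  [check: z-coef -0.07 - (-0.2) = 0.13; z^2-coef 0.63 - (-0.2)(-0.07) = 0.616; z^3-coef -(-0.2)(0.63) = 0.126.]
Remaining roots from the quadratic factor 1 + (-0.07) z + (0.63) z^2:
  Set 1 + (-0.07) z + (0.63) z^2 = 0, i.e. a z^2 + b z + c = 0 with a = 0.63, b = -0.07, c = 1.
  Discriminant D = b^2 - 4ac = (-0.07)^2 - 4*(0.63)*1 = 0.0049 - (2.52) = -2.5151.
  D < 0, so the roots are the complex-conjugate pair z = (-b +/- i sqrt(-D)) / (2a) = 0.0556 +/- 1.2587i.
  For a conjugate pair |z|^2 = z * conj(z) = (product of roots) = c/a = 1/(0.63) = 1.587302, so |z| = sqrt(1.587302) = 1.2599 for both roots.
Moduli of all roots: 5.0000, 1.2599, 1.2599.
All moduli strictly greater than 1? Yes.
Verdict: Invertible.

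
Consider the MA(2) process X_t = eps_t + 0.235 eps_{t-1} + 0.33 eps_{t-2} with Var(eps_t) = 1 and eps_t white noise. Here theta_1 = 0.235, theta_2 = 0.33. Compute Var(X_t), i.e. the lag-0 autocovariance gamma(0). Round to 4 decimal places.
\gamma(0) = 1.1641

For an MA(q) process X_t = eps_t + sum_i theta_i eps_{t-i} with
Var(eps_t) = sigma^2, the variance is
  gamma(0) = sigma^2 * (1 + sum_i theta_i^2).
  sum_i theta_i^2 = (0.235)^2 + (0.33)^2 = 0.055225 + 0.1089 = 0.164125.
  gamma(0) = 1 * (1 + 0.164125) = 1 * 1.164125 = 1.164125, which rounds to 1.1641.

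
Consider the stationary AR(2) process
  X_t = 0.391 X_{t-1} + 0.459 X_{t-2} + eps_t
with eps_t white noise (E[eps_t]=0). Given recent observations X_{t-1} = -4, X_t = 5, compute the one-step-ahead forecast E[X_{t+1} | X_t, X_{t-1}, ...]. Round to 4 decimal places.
E[X_{t+1} \mid \mathcal F_t] = 0.1190

For an AR(p) model X_t = c + sum_i phi_i X_{t-i} + eps_t, the
one-step-ahead conditional mean is
  E[X_{t+1} | X_t, ...] = c + sum_i phi_i X_{t+1-i}.
Substitute known values:
  E[X_{t+1} | ...] = (0.391) * (5) + (0.459) * (-4)
                   = 0.1190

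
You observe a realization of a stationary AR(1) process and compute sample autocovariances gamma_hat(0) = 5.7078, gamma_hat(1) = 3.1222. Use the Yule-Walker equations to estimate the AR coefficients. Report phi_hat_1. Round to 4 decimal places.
\hat\phi_{1} = 0.5470

The Yule-Walker equations for an AR(p) process read, in matrix form,
  Gamma_p phi = r_p,   with   (Gamma_p)_{ij} = gamma(|i - j|),
                       (r_p)_i = gamma(i),   i,j = 1..p.
Substitute the sample gammas (Toeplitz matrix and right-hand side of size 1):
  Gamma_p = [[5.7078]]
  r_p     = [3.1222]
With p = 1 this is the single equation gamma(0) phi_1 = gamma(1):
  phi_hat_1 = gamma(1) / gamma(0) = 3.1222 / 5.7078 = 0.5470.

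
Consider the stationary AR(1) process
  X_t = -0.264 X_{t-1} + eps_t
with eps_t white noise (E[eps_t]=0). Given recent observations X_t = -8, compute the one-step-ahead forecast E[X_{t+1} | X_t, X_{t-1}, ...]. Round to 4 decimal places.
E[X_{t+1} \mid \mathcal F_t] = 2.1120

For an AR(p) model X_t = c + sum_i phi_i X_{t-i} + eps_t, the
one-step-ahead conditional mean is
  E[X_{t+1} | X_t, ...] = c + sum_i phi_i X_{t+1-i}.
Substitute known values:
  E[X_{t+1} | ...] = (-0.264) * (-8)
                   = 2.1120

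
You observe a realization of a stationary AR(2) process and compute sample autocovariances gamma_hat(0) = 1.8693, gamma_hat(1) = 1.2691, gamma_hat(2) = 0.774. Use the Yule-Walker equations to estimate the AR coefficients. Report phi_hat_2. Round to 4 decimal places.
\hat\phi_{2} = -0.0869

The Yule-Walker equations for an AR(p) process read, in matrix form,
  Gamma_p phi = r_p,   with   (Gamma_p)_{ij} = gamma(|i - j|),
                       (r_p)_i = gamma(i),   i,j = 1..p.
Substitute the sample gammas (Toeplitz matrix and right-hand side of size 2):
  Gamma_p = [[1.8693, 1.2691], [1.2691, 1.8693]]
  r_p     = [1.2691, 0.774]
Written out:
  1.8693 phi_1 + 1.2691 phi_2 = 1.2691
  1.2691 phi_1 + 1.8693 phi_2 = 0.774
Solve by Cramer's rule:
  det = gamma(0)^2 - gamma(1)^2 = (1.8693)^2 - (1.2691)^2 = 3.49428249 - 1.61061481 = 1.88366768
  phi_hat_1 = [gamma(1) gamma(0) - gamma(1) gamma(2)] / det = [(1.2691)(1.8693) - (1.2691)(0.774)] / 1.88366768 = 1.39004523 / 1.88366768 = 0.7379
  phi_hat_2 = [gamma(0) gamma(2) - gamma(1)^2] / det = [(1.8693)(0.774) - (1.2691)^2] / 1.88366768 = -0.16377661 / 1.88366768 = -0.0869
So phi_hat = [0.7379, -0.0869].
Therefore phi_hat_2 = -0.0869.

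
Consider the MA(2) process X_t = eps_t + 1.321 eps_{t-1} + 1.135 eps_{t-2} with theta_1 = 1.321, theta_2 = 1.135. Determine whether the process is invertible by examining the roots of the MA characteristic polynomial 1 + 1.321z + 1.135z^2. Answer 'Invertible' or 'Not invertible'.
\text{Not invertible}

The MA(q) characteristic polynomial is P(z) = 1 + 1.321z + 1.135z^2.
Invertibility requires all roots to lie outside the unit circle, i.e. |z| > 1 for every root.
Set 1 + (1.321) z + (1.135) z^2 = 0, i.e. a z^2 + b z + c = 0 with a = 1.135, b = 1.321, c = 1.
Discriminant D = b^2 - 4ac = (1.321)^2 - 4*(1.135)*1 = 1.745041 - (4.54) = -2.794959.
D < 0, so the roots are the complex-conjugate pair z = (-b +/- i sqrt(-D)) / (2a) = -0.5819 +/- 0.7365i.
For a conjugate pair |z|^2 = z * conj(z) = (product of roots) = c/a = 1/(1.135) = 0.881057, so |z| = sqrt(0.881057) = 0.9386 for both roots.
Moduli of all roots: 0.9386, 0.9386.
All moduli strictly greater than 1? No.
Verdict: Not invertible.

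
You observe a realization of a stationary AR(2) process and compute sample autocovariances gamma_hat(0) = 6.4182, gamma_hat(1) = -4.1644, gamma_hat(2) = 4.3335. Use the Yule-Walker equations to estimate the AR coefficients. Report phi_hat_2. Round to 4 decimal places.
\hat\phi_{2} = 0.4390

The Yule-Walker equations for an AR(p) process read, in matrix form,
  Gamma_p phi = r_p,   with   (Gamma_p)_{ij} = gamma(|i - j|),
                       (r_p)_i = gamma(i),   i,j = 1..p.
Substitute the sample gammas (Toeplitz matrix and right-hand side of size 2):
  Gamma_p = [[6.4182, -4.1644], [-4.1644, 6.4182]]
  r_p     = [-4.1644, 4.3335]
Written out:
  6.4182 phi_1 - 4.1644 phi_2 = -4.1644
  -4.1644 phi_1 + 6.4182 phi_2 = 4.3335
Solve by Cramer's rule:
  det = gamma(0)^2 - gamma(1)^2 = (6.4182)^2 - (-4.1644)^2 = 41.19329124 - 17.34222736 = 23.85106388
  phi_hat_1 = [gamma(1) gamma(0) - gamma(1) gamma(2)] / det = [(-4.1644)(6.4182) - (-4.1644)(4.3335)] / 23.85106388 = -8.68152468 / 23.85106388 = -0.364
  phi_hat_2 = [gamma(0) gamma(2) - gamma(1)^2] / det = [(6.4182)(4.3335) - (-4.1644)^2] / 23.85106388 = 10.47104234 / 23.85106388 = 0.439
So phi_hat = [-0.3640, 0.4390].
Therefore phi_hat_2 = 0.4390.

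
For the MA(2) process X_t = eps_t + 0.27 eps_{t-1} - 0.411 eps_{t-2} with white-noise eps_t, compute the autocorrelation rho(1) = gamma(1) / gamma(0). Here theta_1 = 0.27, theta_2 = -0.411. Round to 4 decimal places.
\rho(1) = 0.1281

For an MA(q) process with theta_0 = 1, the autocovariance is
  gamma(k) = sigma^2 * sum_{i=0..q-k} theta_i * theta_{i+k},
and rho(k) = gamma(k) / gamma(0). Sigma^2 cancels.
  numerator   = (1)*(0.27) + (0.27)*(-0.411) = 0.15903.
  denominator = (1)^2 + (0.27)^2 + (-0.411)^2 = 1.241821.
  rho(1) = 0.15903 / 1.241821 = 0.1281.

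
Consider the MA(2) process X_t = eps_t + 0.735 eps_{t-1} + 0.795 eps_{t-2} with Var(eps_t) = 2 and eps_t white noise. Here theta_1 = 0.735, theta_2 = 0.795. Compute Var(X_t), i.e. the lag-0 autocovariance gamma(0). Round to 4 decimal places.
\gamma(0) = 4.3445

For an MA(q) process X_t = eps_t + sum_i theta_i eps_{t-i} with
Var(eps_t) = sigma^2, the variance is
  gamma(0) = sigma^2 * (1 + sum_i theta_i^2).
  sum_i theta_i^2 = (0.735)^2 + (0.795)^2 = 0.540225 + 0.632025 = 1.17225.
  gamma(0) = 2 * (1 + 1.17225) = 2 * 2.17225 = 4.3445.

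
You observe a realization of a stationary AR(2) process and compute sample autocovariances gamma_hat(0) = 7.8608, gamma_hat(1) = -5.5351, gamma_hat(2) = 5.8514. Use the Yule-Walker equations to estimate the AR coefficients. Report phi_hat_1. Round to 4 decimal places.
\hat\phi_{1} = -0.3570

The Yule-Walker equations for an AR(p) process read, in matrix form,
  Gamma_p phi = r_p,   with   (Gamma_p)_{ij} = gamma(|i - j|),
                       (r_p)_i = gamma(i),   i,j = 1..p.
Substitute the sample gammas (Toeplitz matrix and right-hand side of size 2):
  Gamma_p = [[7.8608, -5.5351], [-5.5351, 7.8608]]
  r_p     = [-5.5351, 5.8514]
Written out:
  7.8608 phi_1 - 5.5351 phi_2 = -5.5351
  -5.5351 phi_1 + 7.8608 phi_2 = 5.8514
Solve by Cramer's rule:
  det = gamma(0)^2 - gamma(1)^2 = (7.8608)^2 - (-5.5351)^2 = 61.79217664 - 30.63733201 = 31.15484463
  phi_hat_1 = [gamma(1) gamma(0) - gamma(1) gamma(2)] / det = [(-5.5351)(7.8608) - (-5.5351)(5.8514)] / 31.15484463 = -11.12222994 / 31.15484463 = -0.357
  phi_hat_2 = [gamma(0) gamma(2) - gamma(1)^2] / det = [(7.8608)(5.8514) - (-5.5351)^2] / 31.15484463 = 15.35935311 / 31.15484463 = 0.493
So phi_hat = [-0.3570, 0.4930].
Therefore phi_hat_1 = -0.3570.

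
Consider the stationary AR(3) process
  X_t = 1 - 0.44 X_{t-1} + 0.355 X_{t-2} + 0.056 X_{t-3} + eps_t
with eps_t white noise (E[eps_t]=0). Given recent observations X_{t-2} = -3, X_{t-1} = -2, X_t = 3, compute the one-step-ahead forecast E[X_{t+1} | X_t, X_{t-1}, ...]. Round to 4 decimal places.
E[X_{t+1} \mid \mathcal F_t] = -1.1980

For an AR(p) model X_t = c + sum_i phi_i X_{t-i} + eps_t, the
one-step-ahead conditional mean is
  E[X_{t+1} | X_t, ...] = c + sum_i phi_i X_{t+1-i}.
Substitute known values:
  E[X_{t+1} | ...] = 1 + (-0.44) * (3) + (0.355) * (-2) + (0.056) * (-3)
                   = -1.1980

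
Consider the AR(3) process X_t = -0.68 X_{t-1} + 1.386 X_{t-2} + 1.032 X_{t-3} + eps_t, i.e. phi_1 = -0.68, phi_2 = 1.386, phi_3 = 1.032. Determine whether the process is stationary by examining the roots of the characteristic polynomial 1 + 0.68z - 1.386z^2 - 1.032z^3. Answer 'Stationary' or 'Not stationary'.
\text{Not stationary}

The AR(p) characteristic polynomial is P(z) = 1 + 0.68z - 1.386z^2 - 1.032z^3.
Stationarity requires all roots to lie outside the unit circle, i.e. |z| > 1 for every root.
Degree 3: look for a simple real root z0 first, then factor out (1 - z/z0) and solve the remaining quadratic.
Testing z0 = -1.25: P(-1.25) = 1 + (0.68)(-1.25) + (-1.386)(-1.25)^2 + (-1.032)(-1.25)^3
  = 1 + (-0.85) + (-2.165625) + (2.015625) = 0.  So z_0 = -1.25 is a root, |z_0| = 1.25.
Divide out the factor (1 + 0.8 z) = (1 - z/z0) (since 1/z0 = -0.8):
  P(z) = (1 + 0.8 z)(1 + (-0.12) z + (-1.29) z^2)
  [check: z-coef -0.12 - (-0.8) = 0.68; z^2-coef -1.29 - (-0.8)(-0.12) = -1.386; z^3-coef -(-0.8)(-1.29) = -1.032.]
Remaining roots from the quadratic factor 1 + (-0.12) z + (-1.29) z^2:
  Set 1 + (-0.12) z + (-1.29) z^2 = 0, i.e. a z^2 + b z + c = 0 with a = -1.29, b = -0.12, c = 1.
  Discriminant D = b^2 - 4ac = (-0.12)^2 - 4*(-1.29)*1 = 0.0144 - (-5.16) = 5.1744.
  D >= 0, so the roots are real: z = (-b +/- sqrt(D)) / (2a) = (0.12 +/- 2.274731) / (-2.58).
    z_1 = (0.12 + 2.274731) / (-2.58) = -0.9282,   |z_1| = 0.9282.
    z_2 = (0.12 - 2.274731) / (-2.58) = 0.8352,   |z_2| = 0.8352.
Moduli of all roots: 1.2500, 0.9282, 0.8352.
All moduli strictly greater than 1? No.
Verdict: Not stationary.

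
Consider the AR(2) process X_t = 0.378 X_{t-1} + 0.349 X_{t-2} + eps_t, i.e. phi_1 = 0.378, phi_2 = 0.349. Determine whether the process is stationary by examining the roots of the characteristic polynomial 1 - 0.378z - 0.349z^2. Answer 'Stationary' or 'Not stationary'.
\text{Stationary}

The AR(p) characteristic polynomial is P(z) = 1 - 0.378z - 0.349z^2.
Stationarity requires all roots to lie outside the unit circle, i.e. |z| > 1 for every root.
Set 1 + (-0.378) z + (-0.349) z^2 = 0, i.e. a z^2 + b z + c = 0 with a = -0.349, b = -0.378, c = 1.
Discriminant D = b^2 - 4ac = (-0.378)^2 - 4*(-0.349)*1 = 0.142884 - (-1.396) = 1.538884.
D >= 0, so the roots are real: z = (-b +/- sqrt(D)) / (2a) = (0.378 +/- 1.240518) / (-0.698).
  z_1 = (0.378 + 1.240518) / (-0.698) = -2.3188,   |z_1| = 2.3188.
  z_2 = (0.378 - 1.240518) / (-0.698) = 1.2357,   |z_2| = 1.2357.
Moduli of all roots: 2.3188, 1.2357.
All moduli strictly greater than 1? Yes.
Verdict: Stationary.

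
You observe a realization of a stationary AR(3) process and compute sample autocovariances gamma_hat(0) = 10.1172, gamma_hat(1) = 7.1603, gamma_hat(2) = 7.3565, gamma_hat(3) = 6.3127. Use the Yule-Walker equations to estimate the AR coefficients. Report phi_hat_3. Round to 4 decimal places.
\hat\phi_{3} = 0.0550

The Yule-Walker equations for an AR(p) process read, in matrix form,
  Gamma_p phi = r_p,   with   (Gamma_p)_{ij} = gamma(|i - j|),
                       (r_p)_i = gamma(i),   i,j = 1..p.
Substitute the sample gammas (Toeplitz matrix and right-hand side of size 3):
  Gamma_p = [[10.1172, 7.1603, 7.3565], [7.1603, 10.1172, 7.1603], [7.3565, 7.1603, 10.1172]]
  r_p     = [7.1603, 7.3565, 6.3127]
Written out (R1..R3):
  (R1) 10.1172 phi_1 + 7.1603 phi_2 + 7.3565 phi_3 = 7.1603
  (R2) 7.1603 phi_1 + 10.1172 phi_2 + 7.1603 phi_3 = 7.3565
  (R3) 7.3565 phi_1 + 7.1603 phi_2 + 10.1172 phi_3 = 6.3127
Gaussian elimination:
  R2 <- R2 - (7.1603/10.1172) R1 = R2 - (0.707735) R1:  5.049603 phi_2 + 1.953845 phi_3 = 2.288903
  R3 <- R3 - (7.3565/10.1172) R1 = R3 - (0.727128) R1:  1.953845 phi_2 + 4.768082 phi_3 = 1.106245
  R3 <- R3 - (1.953845/5.049603) R2 = R3 - (0.38693) R2:  4.01208 phi_3 = 0.220599
Back-substitution:
  phi_hat_3 = 0.220599 / 4.01208 = 0.054984
  phi_hat_2 = (2.288903 - (1.953845)(0.054984)) / 5.049603 = 0.432009
  phi_hat_1 = (7.1603 - (7.1603)(0.432009) - (7.3565)(0.054984)) / 10.1172 = 0.362007
So phi_hat = [0.3620, 0.4320, 0.0550].
Therefore phi_hat_3 = 0.0550.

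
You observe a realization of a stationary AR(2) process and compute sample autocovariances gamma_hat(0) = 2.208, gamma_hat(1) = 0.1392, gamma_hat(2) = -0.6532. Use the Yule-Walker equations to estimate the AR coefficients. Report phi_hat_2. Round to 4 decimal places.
\hat\phi_{2} = -0.3010

The Yule-Walker equations for an AR(p) process read, in matrix form,
  Gamma_p phi = r_p,   with   (Gamma_p)_{ij} = gamma(|i - j|),
                       (r_p)_i = gamma(i),   i,j = 1..p.
Substitute the sample gammas (Toeplitz matrix and right-hand side of size 2):
  Gamma_p = [[2.208, 0.1392], [0.1392, 2.208]]
  r_p     = [0.1392, -0.6532]
Written out:
  2.208 phi_1 + 0.1392 phi_2 = 0.1392
  0.1392 phi_1 + 2.208 phi_2 = -0.6532
Solve by Cramer's rule:
  det = gamma(0)^2 - gamma(1)^2 = (2.208)^2 - (0.1392)^2 = 4.875264 - 0.01937664 = 4.85588736
  phi_hat_1 = [gamma(1) gamma(0) - gamma(1) gamma(2)] / det = [(0.1392)(2.208) - (0.1392)(-0.6532)] / 4.85588736 = 0.39827904 / 4.85588736 = 0.082
  phi_hat_2 = [gamma(0) gamma(2) - gamma(1)^2] / det = [(2.208)(-0.6532) - (0.1392)^2] / 4.85588736 = -1.46164224 / 4.85588736 = -0.301
So phi_hat = [0.0820, -0.3010].
Therefore phi_hat_2 = -0.3010.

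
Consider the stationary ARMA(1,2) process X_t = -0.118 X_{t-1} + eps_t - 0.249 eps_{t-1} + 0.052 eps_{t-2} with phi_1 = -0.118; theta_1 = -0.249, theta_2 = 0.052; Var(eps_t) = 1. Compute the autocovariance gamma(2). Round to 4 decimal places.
\gamma(2) = 0.0996

Multiply the model equation by X_{t-k} and take expectations. With theta_0 = psi_0 = 1 and psi_j the MA(infinity) weights, this gives
  gamma(k) - sum_i phi_i gamma(k-i) = c_k,
  c_k = sigma^2 * sum_{j=k..q} theta_j psi_{j-k}   (c_k = 0 for k > q),
using gamma(-m) = gamma(m).
psi-weights needed (psi_j = theta_j + sum_i phi_i psi_{j-i}):
  psi_1 = theta_1 + phi_1 = -0.249 + (-0.118) = -0.367
  psi_2 = theta_2 + phi_1 psi_1 = 0.052 + (-0.118)(-0.367) = 0.095306
Right-hand sides:
  c_0 = sigma^2 (1 + theta_1 psi_1 + theta_2 psi_2) = 1 * (1 + (-0.249)(-0.367) + (0.052)(0.095306)) = 1 * 1.096339 = 1.096339
  c_1 = sigma^2 (theta_1 + theta_2 psi_1) = 1 * (-0.249 + (0.052)(-0.367)) = -0.268084
  c_2 = sigma^2 theta_2 = 1 * (0.052) = 0.052
Equations for k = 0 and k = 1 (AR order 1):
  gamma(0) = phi_1 gamma(1) + c_0
  gamma(1) = phi_1 gamma(0) + c_1
Substituting the second into the first: gamma(0) (1 - phi_1^2) = c_0 + phi_1 c_1, so
  gamma(0) = (c_0 + phi_1 c_1) / (1 - phi_1^2) = (1.096339 + (-0.118)(-0.268084)) / (1 - (-0.118)^2) = 1.127973 / 0.986076 = 1.1439.
  gamma(1) = phi_1 gamma(0) + c_1 = (-0.118)(1.1439) + (-0.268084) = -0.403064.
For k = 2: gamma(2) = phi_1 gamma(1) + c_2
  = (-0.118)(-0.403064) + (0.052) = 0.099562.
Therefore gamma(2) = 0.0996 (to 4 decimal places).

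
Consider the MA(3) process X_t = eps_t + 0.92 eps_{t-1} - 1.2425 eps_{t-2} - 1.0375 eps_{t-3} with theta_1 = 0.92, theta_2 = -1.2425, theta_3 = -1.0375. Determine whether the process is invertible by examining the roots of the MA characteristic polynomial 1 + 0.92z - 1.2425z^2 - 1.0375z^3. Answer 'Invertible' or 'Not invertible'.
\text{Not invertible}

The MA(q) characteristic polynomial is P(z) = 1 + 0.92z - 1.2425z^2 - 1.0375z^3.
Invertibility requires all roots to lie outside the unit circle, i.e. |z| > 1 for every root.
Degree 3: look for a simple real root z0 first, then factor out (1 - z/z0) and solve the remaining quadratic.
Testing z0 = -0.8: P(-0.8) = 1 + (0.92)(-0.8) + (-1.2425)(-0.8)^2 + (-1.0375)(-0.8)^3
  = 1 + (-0.736) + (-0.7952) + (0.5312) = 0.  So z_0 = -0.8 is a root, |z_0| = 0.8.
Divide out the factor (1 + 1.25 z) = (1 - z/z0) (since 1/z0 = -1.25):
  P(z) = (1 + 1.25 z)(1 + (-0.33) z + (-0.83) z^2)
  [check: z-coef -0.33 - (-1.25) = 0.92; z^2-coef -0.83 - (-1.25)(-0.33) = -1.2425; z^3-coef -(-1.25)(-0.83) = -1.0375.]
Remaining roots from the quadratic factor 1 + (-0.33) z + (-0.83) z^2:
  Set 1 + (-0.33) z + (-0.83) z^2 = 0, i.e. a z^2 + b z + c = 0 with a = -0.83, b = -0.33, c = 1.
  Discriminant D = b^2 - 4ac = (-0.33)^2 - 4*(-0.83)*1 = 0.1089 - (-3.32) = 3.4289.
  D >= 0, so the roots are real: z = (-b +/- sqrt(D)) / (2a) = (0.33 +/- 1.851729) / (-1.66).
    z_1 = (0.33 + 1.851729) / (-1.66) = -1.3143,   |z_1| = 1.3143.
    z_2 = (0.33 - 1.851729) / (-1.66) = 0.9167,   |z_2| = 0.9167.
Moduli of all roots: 0.8000, 1.3143, 0.9167.
All moduli strictly greater than 1? No.
Verdict: Not invertible.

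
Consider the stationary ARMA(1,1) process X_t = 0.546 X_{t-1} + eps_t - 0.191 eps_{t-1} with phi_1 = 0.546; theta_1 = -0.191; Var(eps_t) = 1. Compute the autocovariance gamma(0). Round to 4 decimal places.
\gamma(0) = 1.1796

Multiply the model equation by X_{t-k} and take expectations. With theta_0 = psi_0 = 1 and psi_j the MA(infinity) weights, this gives
  gamma(k) - sum_i phi_i gamma(k-i) = c_k,
  c_k = sigma^2 * sum_{j=k..q} theta_j psi_{j-k}   (c_k = 0 for k > q),
using gamma(-m) = gamma(m).
psi-weights needed (psi_j = theta_j + sum_i phi_i psi_{j-i}):
  psi_1 = theta_1 + phi_1 = -0.191 + (0.546) = 0.355
Right-hand sides:
  c_0 = sigma^2 (1 + theta_1 psi_1) = 1 * (1 + (-0.191)(0.355)) = 1 * 0.932195 = 0.932195
  c_1 = sigma^2 theta_1 = 1 * (-0.191) = -0.191
  c_2 = 0
Equations for k = 0 and k = 1 (AR order 1):
  gamma(0) = phi_1 gamma(1) + c_0
  gamma(1) = phi_1 gamma(0) + c_1
Substituting the second into the first: gamma(0) (1 - phi_1^2) = c_0 + phi_1 c_1, so
  gamma(0) = (c_0 + phi_1 c_1) / (1 - phi_1^2) = (0.932195 + (0.546)(-0.191)) / (1 - (0.546)^2) = 0.827909 / 0.701884 = 1.179552.
Therefore gamma(0) = 1.1796 (to 4 decimal places).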